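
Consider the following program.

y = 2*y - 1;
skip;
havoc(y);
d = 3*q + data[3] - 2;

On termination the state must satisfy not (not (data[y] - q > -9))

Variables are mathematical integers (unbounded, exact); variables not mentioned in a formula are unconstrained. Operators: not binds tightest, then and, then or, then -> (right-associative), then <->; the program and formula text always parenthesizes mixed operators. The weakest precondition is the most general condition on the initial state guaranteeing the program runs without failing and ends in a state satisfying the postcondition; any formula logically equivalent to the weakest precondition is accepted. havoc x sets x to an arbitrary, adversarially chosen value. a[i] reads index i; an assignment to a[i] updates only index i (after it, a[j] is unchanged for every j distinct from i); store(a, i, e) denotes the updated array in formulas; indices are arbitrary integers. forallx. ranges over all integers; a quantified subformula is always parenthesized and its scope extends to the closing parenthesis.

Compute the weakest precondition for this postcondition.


Working backward. After the program, the postcondition not (not (data[y] - q > -9)) must hold; in canonical form it is data[y] > q - 9.
Before d := 3*q + data[3] - 2: data[y] > q - 9
Before havoc y: forall y_1. data[y_1] > q - 9
Before skip: forall y_1. data[y_1] > q - 9
Before y := 2*y - 1: forall y_1. data[y_1] > q - 9
Answer: WP = forall y_1. data[y_1] > q - 9


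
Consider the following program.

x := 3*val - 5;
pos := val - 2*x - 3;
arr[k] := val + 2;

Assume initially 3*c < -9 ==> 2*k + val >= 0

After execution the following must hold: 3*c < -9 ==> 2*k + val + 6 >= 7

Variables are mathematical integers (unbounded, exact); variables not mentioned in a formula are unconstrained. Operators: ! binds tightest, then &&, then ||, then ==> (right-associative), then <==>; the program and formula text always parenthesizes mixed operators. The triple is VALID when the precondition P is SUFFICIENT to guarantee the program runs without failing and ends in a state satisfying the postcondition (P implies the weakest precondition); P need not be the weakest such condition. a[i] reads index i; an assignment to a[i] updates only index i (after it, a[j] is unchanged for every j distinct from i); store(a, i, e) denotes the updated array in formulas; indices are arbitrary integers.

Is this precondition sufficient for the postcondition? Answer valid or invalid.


Working backward. After the program, the postcondition 3*c < -9 ==> 2*k + val + 6 >= 7 must hold; in canonical form it is 3*c < -9 ==> 2*k + val >= 1.
Before arr[k] := val + 2: 3*c < -9 ==> 2*k + val >= 1
Before pos := val - 2*x - 3: 3*c < -9 ==> 2*k + val >= 1
Before x := 3*val - 5: 3*c < -9 ==> 2*k + val >= 1
The weakest precondition is 3*c < -9 ==> 2*k + val >= 1.
Check whether 3*c < -9 ==> 2*k + val >= 0 implies it.
Countermodel: at the initial state c = -4, k = 0, val = 0, the precondition holds but the weakest precondition fails.
Answer: invalid


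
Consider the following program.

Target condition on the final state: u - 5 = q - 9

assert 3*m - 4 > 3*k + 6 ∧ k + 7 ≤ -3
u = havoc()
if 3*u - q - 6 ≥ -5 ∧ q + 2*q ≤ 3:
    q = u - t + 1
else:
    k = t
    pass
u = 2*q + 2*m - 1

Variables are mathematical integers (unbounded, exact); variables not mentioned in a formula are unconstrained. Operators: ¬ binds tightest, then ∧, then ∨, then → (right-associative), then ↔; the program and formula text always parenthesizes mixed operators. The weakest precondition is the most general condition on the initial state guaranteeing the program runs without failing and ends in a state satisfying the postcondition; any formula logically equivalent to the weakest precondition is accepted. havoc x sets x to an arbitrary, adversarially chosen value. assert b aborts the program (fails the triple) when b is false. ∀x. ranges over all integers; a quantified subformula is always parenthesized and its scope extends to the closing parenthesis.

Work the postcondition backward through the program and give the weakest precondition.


Working backward. After the program, the postcondition u - 5 = q - 9 must hold; in canonical form it is u = q - 4.
Before u := 2*q + 2*m - 1: 2*m + q = -3
Then branch requires 2*m + u = t - 4; else branch requires 2*m + q = -3.
Before the if: ((3*u ≥ q + 1 ∧ 3*q ≤ 3) → 2*m + u = t - 4) ∧ ((¬(3*u ≥ q + 1 ∧ 3*q ≤ 3)) → 2*m + q = -3)
Before havoc u: ∀u_1. (((3*u_1 ≥ q + 1 ∧ 3*q ≤ 3) → 2*m + u_1 = t - 4) ∧ ((¬(3*u_1 ≥ q + 1 ∧ 3*q ≤ 3)) → 2*m + q = -3))
Before assert 3*m - 4 > 3*k + 6 ∧ k + 7 ≤ -3: 3*m > 3*k + 10 ∧ k ≤ -10 ∧ (∀u_1. (((3*u_1 ≥ q + 1 ∧ 3*q ≤ 3) → 2*m + u_1 = t - 4) ∧ ((¬(3*u_1 ≥ q + 1 ∧ 3*q ≤ 3)) → 2*m + q = -3)))
Answer: WP = 3*m > 3*k + 10 ∧ k ≤ -10 ∧ (∀u_1. (((3*u_1 ≥ q + 1 ∧ 3*q ≤ 3) → 2*m + u_1 = t - 4) ∧ ((¬(3*u_1 ≥ q + 1 ∧ 3*q ≤ 3)) → 2*m + q = -3)))


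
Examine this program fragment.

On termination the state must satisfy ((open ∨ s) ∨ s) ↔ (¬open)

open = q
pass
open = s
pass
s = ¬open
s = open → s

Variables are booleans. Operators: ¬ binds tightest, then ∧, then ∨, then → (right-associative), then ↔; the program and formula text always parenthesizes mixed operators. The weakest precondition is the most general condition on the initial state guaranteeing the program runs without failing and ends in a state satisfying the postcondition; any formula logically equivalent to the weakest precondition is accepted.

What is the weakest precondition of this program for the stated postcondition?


Working backward. After the program, the postcondition ((open ∨ s) ∨ s) ↔ (¬open) must hold; in canonical form it is (open ∨ s) ↔ (¬open).
Before s := open → s: (open ∨ (open → s)) ↔ (¬open)
Before s := ¬open: (open ∨ (open → (¬open))) ↔ (¬open)
Before skip: (open ∨ (open → (¬open))) ↔ (¬open)
Before open := s: (s ∨ (s → (¬s))) ↔ (¬s)
Before skip: (s ∨ (s → (¬s))) ↔ (¬s)
Before open := q: (s ∨ (s → (¬s))) ↔ (¬s)
Answer: WP = (s ∨ (s → (¬s))) ↔ (¬s)


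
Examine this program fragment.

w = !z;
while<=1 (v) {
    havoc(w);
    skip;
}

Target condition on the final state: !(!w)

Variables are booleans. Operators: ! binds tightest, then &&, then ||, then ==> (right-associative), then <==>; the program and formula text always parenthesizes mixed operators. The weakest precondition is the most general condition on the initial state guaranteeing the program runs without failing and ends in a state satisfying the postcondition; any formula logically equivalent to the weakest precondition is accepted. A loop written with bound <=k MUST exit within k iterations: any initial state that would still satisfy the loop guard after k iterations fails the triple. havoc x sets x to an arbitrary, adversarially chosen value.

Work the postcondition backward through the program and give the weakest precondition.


Working backward. After the program, the postcondition !(!w) must hold; in canonical form it is w.
Before the loop (bound <=1), unroll the exhaustion recursion (WP_0 = exit-now case; WP_j = one more guarded iteration, up to j = 1):
  WP_0: (!v) && w
  WP_1: (!v) && ((!v) ==> w)
So before the loop: (!v) && ((!v) ==> w)
Before w := !z: (!v) && ((!v) ==> (!z))
Answer: WP = (!v) && ((!v) ==> (!z))


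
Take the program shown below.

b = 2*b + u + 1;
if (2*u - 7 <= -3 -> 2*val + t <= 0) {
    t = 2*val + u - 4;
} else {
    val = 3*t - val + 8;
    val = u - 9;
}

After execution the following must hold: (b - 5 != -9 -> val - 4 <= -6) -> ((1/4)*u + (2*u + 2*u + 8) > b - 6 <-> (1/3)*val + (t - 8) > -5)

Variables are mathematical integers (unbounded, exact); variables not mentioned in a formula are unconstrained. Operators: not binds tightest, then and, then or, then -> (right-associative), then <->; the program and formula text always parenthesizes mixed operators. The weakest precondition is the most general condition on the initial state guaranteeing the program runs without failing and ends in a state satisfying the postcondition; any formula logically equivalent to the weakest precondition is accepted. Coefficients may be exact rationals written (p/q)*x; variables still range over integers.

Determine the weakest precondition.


Working backward. After the program, the postcondition (b - 5 != -9 -> val - 4 <= -6) -> ((1/4)*u + (2*u + 2*u + 8) > b - 6 <-> (1/3)*val + (t - 8) > -5) must hold; in canonical form it is (b != -4 -> val <= -2) -> ((17/4)*u > b - 14 <-> t + (1/3)*val > 3).
Then branch requires (b != -4 -> val <= -2) -> ((17/4)*u > b - 14 <-> u + (7/3)*val > 7); else branch requires (b != -4 -> u <= 7) -> ((17/4)*u > b - 14 <-> t + (1/3)*u > 6).
Before the if: ((2*u <= 4 -> t + 2*val <= 0) -> ((b != -4 -> val <= -2) -> ((17/4)*u > b - 14 <-> u + (7/3)*val > 7))) and ((not (2*u <= 4 -> t + 2*val <= 0)) -> ((b != -4 -> u <= 7) -> ((17/4)*u > b - 14 <-> t + (1/3)*u > 6)))
Before b := 2*b + u + 1: ((2*u <= 4 -> t + 2*val <= 0) -> ((2*b + u != -5 -> val <= -2) -> ((13/4)*u > 2*b - 13 <-> u + (7/3)*val > 7))) and ((not (2*u <= 4 -> t + 2*val <= 0)) -> ((2*b + u != -5 -> u <= 7) -> ((13/4)*u > 2*b - 13 <-> t + (1/3)*u > 6)))
Answer: WP = ((2*u <= 4 -> t + 2*val <= 0) -> ((2*b + u != -5 -> val <= -2) -> ((13/4)*u > 2*b - 13 <-> u + (7/3)*val > 7))) and ((not (2*u <= 4 -> t + 2*val <= 0)) -> ((2*b + u != -5 -> u <= 7) -> ((13/4)*u > 2*b - 13 <-> t + (1/3)*u > 6)))


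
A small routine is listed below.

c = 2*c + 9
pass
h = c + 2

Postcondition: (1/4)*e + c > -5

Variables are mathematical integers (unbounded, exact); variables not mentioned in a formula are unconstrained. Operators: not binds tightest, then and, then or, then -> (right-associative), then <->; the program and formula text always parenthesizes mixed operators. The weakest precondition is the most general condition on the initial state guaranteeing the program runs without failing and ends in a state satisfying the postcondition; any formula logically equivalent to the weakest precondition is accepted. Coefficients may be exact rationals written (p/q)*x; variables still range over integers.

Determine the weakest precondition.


Working backward. After the program, the postcondition (1/4)*e + c > -5 must hold; in canonical form it is c + (1/4)*e > -5.
Before h := c + 2: c + (1/4)*e > -5
Before skip: c + (1/4)*e > -5
Before c := 2*c + 9: 2*c + (1/4)*e > -14
Answer: WP = 2*c + (1/4)*e > -14


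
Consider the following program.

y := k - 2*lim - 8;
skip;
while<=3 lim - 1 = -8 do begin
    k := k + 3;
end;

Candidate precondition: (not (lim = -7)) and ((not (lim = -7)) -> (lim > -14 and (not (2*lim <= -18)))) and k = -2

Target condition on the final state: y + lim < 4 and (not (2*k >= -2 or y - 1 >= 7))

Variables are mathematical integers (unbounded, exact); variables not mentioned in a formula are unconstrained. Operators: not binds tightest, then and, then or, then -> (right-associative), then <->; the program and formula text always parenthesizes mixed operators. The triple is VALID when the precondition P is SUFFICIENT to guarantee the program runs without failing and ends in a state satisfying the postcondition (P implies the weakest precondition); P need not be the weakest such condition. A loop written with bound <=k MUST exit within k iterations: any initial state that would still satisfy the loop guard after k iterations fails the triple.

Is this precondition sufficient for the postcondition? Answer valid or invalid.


Working backward. After the program, the postcondition y + lim < 4 and (not (2*k >= -2 or y - 1 >= 7)) must hold; in canonical form it is lim + y < 4 and (not (2*k >= -2 or y >= 8)).
Before the loop (bound <=3), unroll the exhaustion recursion (WP_0 = exit-now case; WP_j = one more guarded iteration, up to j = 3):
  WP_0: (not (lim = -7)) and lim + y < 4 and (not (2*k >= -2 or y >= 8))
  WP_1: (lim = -7 -> ((not (lim = -7)) and lim + y < 4 and (not (2*k >= -8 or y >= 8)))) and ((not (lim = -7)) -> (lim + y < 4 and (not (2*k >= -2 or y >= 8))))
  WP_2: (lim = -7 -> ((lim = -7 -> ((not (lim = -7)) and lim + y < 4 and (not (2*k >= -14 or y >= 8)))) and ((not (lim = -7)) -> (lim + y < 4 and (not (2*k >= -8 or y >= 8)))))) and ((not (lim = -7)) -> (lim + y < 4 and (not (2*k >= -2 or y >= 8))))
  WP_3: (lim = -7 -> ((lim = -7 -> ((lim = -7 -> ((not (lim = -7)) and lim + y < 4 and (not (2*k >= -20 or y >= 8)))) and ((not (lim = -7)) -> (lim + y < 4 and (not (2*k >= -14 or y >= 8)))))) and ((not (lim = -7)) -> (lim + y < 4 and (not (2*k >= -8 or y >= 8)))))) and ((not (lim = -7)) -> (lim + y < 4 and (not (2*k >= -2 or y >= 8))))
So before the loop: (lim = -7 -> ((lim = -7 -> ((lim = -7 -> ((not (lim = -7)) and lim + y < 4 and (not (2*k >= -20 or y >= 8)))) and ((not (lim = -7)) -> (lim + y < 4 and (not (2*k >= -14 or y >= 8)))))) and ((not (lim = -7)) -> (lim + y < 4 and (not (2*k >= -8 or y >= 8)))))) and ((not (lim = -7)) -> (lim + y < 4 and (not (2*k >= -2 or y >= 8))))
Before skip: (lim = -7 -> ((lim = -7 -> ((lim = -7 -> ((not (lim = -7)) and lim + y < 4 and (not (2*k >= -20 or y >= 8)))) and ((not (lim = -7)) -> (lim + y < 4 and (not (2*k >= -14 or y >= 8)))))) and ((not (lim = -7)) -> (lim + y < 4 and (not (2*k >= -8 or y >= 8)))))) and ((not (lim = -7)) -> (lim + y < 4 and (not (2*k >= -2 or y >= 8))))
Before y := k - 2*lim - 8: (lim = -7 -> ((lim = -7 -> ((lim = -7 -> ((not (lim = -7)) and k < lim + 12 and (not (2*k >= -20 or k >= 2*lim + 16)))) and ((not (lim = -7)) -> (k < lim + 12 and (not (2*k >= -14 or k >= 2*lim + 16)))))) and ((not (lim = -7)) -> (k < lim + 12 and (not (2*k >= -8 or k >= 2*lim + 16)))))) and ((not (lim = -7)) -> (k < lim + 12 and (not (2*k >= -2 or k >= 2*lim + 16))))
The weakest precondition is (lim = -7 -> ((lim = -7 -> ((lim = -7 -> ((not (lim = -7)) and k < lim + 12 and (not (2*k >= -20 or k >= 2*lim + 16)))) and ((not (lim = -7)) -> (k < lim + 12 and (not (2*k >= -14 or k >= 2*lim + 16)))))) and ((not (lim = -7)) -> (k < lim + 12 and (not (2*k >= -8 or k >= 2*lim + 16)))))) and ((not (lim = -7)) -> (k < lim + 12 and (not (2*k >= -2 or k >= 2*lim + 16)))).
Check whether (not (lim = -7)) and ((not (lim = -7)) -> (lim > -14 and (not (2*lim <= -18)))) and k = -2 implies it.
Every state satisfying the precondition satisfies the weakest precondition: the implication holds.
Answer: valid


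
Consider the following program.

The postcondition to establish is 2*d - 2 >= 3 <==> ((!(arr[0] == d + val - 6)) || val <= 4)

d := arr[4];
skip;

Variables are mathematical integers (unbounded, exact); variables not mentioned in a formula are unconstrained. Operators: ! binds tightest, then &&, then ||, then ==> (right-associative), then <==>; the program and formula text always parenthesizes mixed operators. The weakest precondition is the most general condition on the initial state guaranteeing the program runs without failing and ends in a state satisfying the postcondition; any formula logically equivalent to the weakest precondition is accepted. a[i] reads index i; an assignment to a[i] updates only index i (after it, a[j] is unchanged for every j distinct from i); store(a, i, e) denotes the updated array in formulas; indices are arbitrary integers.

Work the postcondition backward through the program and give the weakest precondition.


Working backward. After the program, the postcondition 2*d - 2 >= 3 <==> ((!(arr[0] == d + val - 6)) || val <= 4) must hold; in canonical form it is 2*d >= 5 <==> ((!(arr[0] == d + val - 6)) || val <= 4).
Before skip: 2*d >= 5 <==> ((!(arr[0] == d + val - 6)) || val <= 4)
Before d := arr[4]: 2*arr[4] >= 5 <==> ((!(arr[0] == arr[4] + val - 6)) || val <= 4)
Answer: WP = 2*arr[4] >= 5 <==> ((!(arr[0] == arr[4] + val - 6)) || val <= 4)


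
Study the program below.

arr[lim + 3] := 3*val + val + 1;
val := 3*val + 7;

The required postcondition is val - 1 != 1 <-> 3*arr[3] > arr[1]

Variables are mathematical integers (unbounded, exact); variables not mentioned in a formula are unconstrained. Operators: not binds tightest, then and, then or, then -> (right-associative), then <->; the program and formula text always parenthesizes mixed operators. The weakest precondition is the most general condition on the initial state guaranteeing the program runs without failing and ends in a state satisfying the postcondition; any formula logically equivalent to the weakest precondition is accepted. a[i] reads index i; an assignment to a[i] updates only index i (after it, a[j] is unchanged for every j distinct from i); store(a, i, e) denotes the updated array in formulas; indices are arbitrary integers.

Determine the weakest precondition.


Working backward. After the program, the postcondition val - 1 != 1 <-> 3*arr[3] > arr[1] must hold; in canonical form it is val != 2 <-> 3*arr[3] > arr[1].
Before val := 3*val + 7: 3*val != -5 <-> 3*arr[3] > arr[1]
Before arr[lim + 3] := 3*val + val + 1: 3*val != -5 <-> 3*store(arr, lim + 3, 4*val + 1)[3] > store(arr, lim + 3, 4*val + 1)[1]
Answer: WP = 3*val != -5 <-> 3*store(arr, lim + 3, 4*val + 1)[3] > store(arr, lim + 3, 4*val + 1)[1]


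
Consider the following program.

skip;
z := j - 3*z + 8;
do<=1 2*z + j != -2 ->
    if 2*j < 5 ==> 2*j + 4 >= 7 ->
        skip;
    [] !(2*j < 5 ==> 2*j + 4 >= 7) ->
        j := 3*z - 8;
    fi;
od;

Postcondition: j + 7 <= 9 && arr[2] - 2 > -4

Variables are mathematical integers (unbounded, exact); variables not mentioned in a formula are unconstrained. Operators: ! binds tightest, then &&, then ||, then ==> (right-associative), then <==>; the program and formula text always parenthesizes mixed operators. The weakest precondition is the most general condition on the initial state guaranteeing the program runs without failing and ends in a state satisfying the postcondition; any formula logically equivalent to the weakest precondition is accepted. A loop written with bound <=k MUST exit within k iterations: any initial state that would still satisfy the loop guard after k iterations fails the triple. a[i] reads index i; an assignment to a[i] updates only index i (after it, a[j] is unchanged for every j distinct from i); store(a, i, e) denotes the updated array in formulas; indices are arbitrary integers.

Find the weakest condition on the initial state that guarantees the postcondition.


Working backward. After the program, the postcondition j + 7 <= 9 && arr[2] - 2 > -4 must hold; in canonical form it is j <= 2 && arr[2] > -2.
Before the loop (bound <=1), unroll the exhaustion recursion (WP_0 = exit-now case; WP_j = one more guarded iteration, up to j = 1):
  WP_0: (!(j + 2*z != -2)) && j <= 2 && arr[2] > -2
  WP_1: (j + 2*z != -2 ==> (((2*j < 5 ==> 2*j >= 3) ==> ((!(j + 2*z != -2)) && j <= 2 && arr[2] > -2)) && ((!(2*j < 5 ==> 2*j >= 3)) ==> ((!(5*z != 6)) && 3*z <= 10 && arr[2] > -2)))) && ((!(j + 2*z != -2)) ==> (j <= 2 && arr[2] > -2))
So before the loop: (j + 2*z != -2 ==> (((2*j < 5 ==> 2*j >= 3) ==> ((!(j + 2*z != -2)) && j <= 2 && arr[2] > -2)) && ((!(2*j < 5 ==> 2*j >= 3)) ==> ((!(5*z != 6)) && 3*z <= 10 && arr[2] > -2)))) && ((!(j + 2*z != -2)) ==> (j <= 2 && arr[2] > -2))
Before z := j - 3*z + 8: (3*j != 6*z - 18 ==> (((2*j < 5 ==> 2*j >= 3) ==> ((!(3*j != 6*z - 18)) && j <= 2 && arr[2] > -2)) && ((!(2*j < 5 ==> 2*j >= 3)) ==> ((!(5*j != 15*z - 34)) && 3*j <= 9*z - 14 && arr[2] > -2)))) && ((!(3*j != 6*z - 18)) ==> (j <= 2 && arr[2] > -2))
Before skip: (3*j != 6*z - 18 ==> (((2*j < 5 ==> 2*j >= 3) ==> ((!(3*j != 6*z - 18)) && j <= 2 && arr[2] > -2)) && ((!(2*j < 5 ==> 2*j >= 3)) ==> ((!(5*j != 15*z - 34)) && 3*j <= 9*z - 14 && arr[2] > -2)))) && ((!(3*j != 6*z - 18)) ==> (j <= 2 && arr[2] > -2))
Answer: WP = (3*j != 6*z - 18 ==> (((2*j < 5 ==> 2*j >= 3) ==> ((!(3*j != 6*z - 18)) && j <= 2 && arr[2] > -2)) && ((!(2*j < 5 ==> 2*j >= 3)) ==> ((!(5*j != 15*z - 34)) && 3*j <= 9*z - 14 && arr[2] > -2)))) && ((!(3*j != 6*z - 18)) ==> (j <= 2 && arr[2] > -2))


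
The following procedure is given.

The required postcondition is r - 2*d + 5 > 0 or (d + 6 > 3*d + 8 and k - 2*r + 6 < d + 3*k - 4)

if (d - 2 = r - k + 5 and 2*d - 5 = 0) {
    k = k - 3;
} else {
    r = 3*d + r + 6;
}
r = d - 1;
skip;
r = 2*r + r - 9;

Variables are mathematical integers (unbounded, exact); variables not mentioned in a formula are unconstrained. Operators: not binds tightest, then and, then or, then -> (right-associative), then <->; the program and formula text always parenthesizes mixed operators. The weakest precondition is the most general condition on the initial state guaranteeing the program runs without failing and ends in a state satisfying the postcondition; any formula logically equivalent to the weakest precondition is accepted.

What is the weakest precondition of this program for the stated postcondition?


Working backward. After the program, the postcondition r - 2*d + 5 > 0 or (d + 6 > 3*d + 8 and k - 2*r + 6 < d + 3*k - 4) must hold; in canonical form it is r > 2*d - 5 or (2*d < -2 and d + 2*k + 2*r > 10).
Before r := 2*r + r - 9: 3*r > 2*d + 4 or (2*d < -2 and d + 2*k + 6*r > 28)
Before skip: 3*r > 2*d + 4 or (2*d < -2 and d + 2*k + 6*r > 28)
Before r := d - 1: d > 7 or (2*d < -2 and 7*d + 2*k > 34)
Then branch requires d > 7 or (2*d < -2 and 7*d + 2*k > 40); else branch requires d > 7 or (2*d < -2 and 7*d + 2*k > 34).
Before the if: ((d + k = r + 7 and 2*d = 5) -> (d > 7 or (2*d < -2 and 7*d + 2*k > 40))) and ((not (d + k = r + 7 and 2*d = 5)) -> (d > 7 or (2*d < -2 and 7*d + 2*k > 34)))
Answer: WP = ((d + k = r + 7 and 2*d = 5) -> (d > 7 or (2*d < -2 and 7*d + 2*k > 40))) and ((not (d + k = r + 7 and 2*d = 5)) -> (d > 7 or (2*d < -2 and 7*d + 2*k > 34)))


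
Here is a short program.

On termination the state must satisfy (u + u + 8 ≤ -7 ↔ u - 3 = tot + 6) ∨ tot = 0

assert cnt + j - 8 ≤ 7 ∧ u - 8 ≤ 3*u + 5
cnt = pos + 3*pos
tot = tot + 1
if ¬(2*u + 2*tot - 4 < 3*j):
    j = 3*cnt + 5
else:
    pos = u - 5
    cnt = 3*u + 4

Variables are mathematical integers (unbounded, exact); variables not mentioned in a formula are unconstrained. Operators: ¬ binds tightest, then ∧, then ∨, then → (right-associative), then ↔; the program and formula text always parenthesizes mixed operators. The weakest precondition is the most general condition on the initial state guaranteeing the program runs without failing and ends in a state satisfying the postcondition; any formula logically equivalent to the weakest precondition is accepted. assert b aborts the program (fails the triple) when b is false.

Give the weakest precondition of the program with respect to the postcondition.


Working backward. After the program, the postcondition (u + u + 8 ≤ -7 ↔ u - 3 = tot + 6) ∨ tot = 0 must hold; in canonical form it is (2*u ≤ -15 ↔ u = tot + 9) ∨ tot = 0.
Then branch requires (2*u ≤ -15 ↔ u = tot + 9) ∨ tot = 0; else branch requires (2*u ≤ -15 ↔ u = tot + 9) ∨ tot = 0.
Before the if: ((¬(2*tot + 2*u < 3*j + 4)) → ((2*u ≤ -15 ↔ u = tot + 9) ∨ tot = 0)) ∧ (2*tot + 2*u < 3*j + 4 → ((2*u ≤ -15 ↔ u = tot + 9) ∨ tot = 0))
Before tot := tot + 1: ((¬(2*tot + 2*u < 3*j + 2)) → ((2*u ≤ -15 ↔ u = tot + 10) ∨ tot = -1)) ∧ (2*tot + 2*u < 3*j + 2 → ((2*u ≤ -15 ↔ u = tot + 10) ∨ tot = -1))
Before cnt := pos + 3*pos: ((¬(2*tot + 2*u < 3*j + 2)) → ((2*u ≤ -15 ↔ u = tot + 10) ∨ tot = -1)) ∧ (2*tot + 2*u < 3*j + 2 → ((2*u ≤ -15 ↔ u = tot + 10) ∨ tot = -1))
Before assert cnt + j - 8 ≤ 7 ∧ u - 8 ≤ 3*u + 5: cnt + j ≤ 15 ∧ 2*u ≥ -13 ∧ ((¬(2*tot + 2*u < 3*j + 2)) → ((2*u ≤ -15 ↔ u = tot + 10) ∨ tot = -1)) ∧ (2*tot + 2*u < 3*j + 2 → ((2*u ≤ -15 ↔ u = tot + 10) ∨ tot = -1))
Answer: WP = cnt + j ≤ 15 ∧ 2*u ≥ -13 ∧ ((¬(2*tot + 2*u < 3*j + 2)) → ((2*u ≤ -15 ↔ u = tot + 10) ∨ tot = -1)) ∧ (2*tot + 2*u < 3*j + 2 → ((2*u ≤ -15 ↔ u = tot + 10) ∨ tot = -1))


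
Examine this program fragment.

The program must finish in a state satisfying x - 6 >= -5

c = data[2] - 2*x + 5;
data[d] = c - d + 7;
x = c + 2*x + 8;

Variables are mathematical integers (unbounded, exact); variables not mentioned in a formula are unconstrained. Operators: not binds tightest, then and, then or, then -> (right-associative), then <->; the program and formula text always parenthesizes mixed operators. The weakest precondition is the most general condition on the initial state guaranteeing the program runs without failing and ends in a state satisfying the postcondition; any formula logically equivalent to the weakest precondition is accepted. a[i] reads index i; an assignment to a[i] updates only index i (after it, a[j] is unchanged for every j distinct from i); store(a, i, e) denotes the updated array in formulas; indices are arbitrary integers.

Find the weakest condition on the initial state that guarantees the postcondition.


Working backward. After the program, the postcondition x - 6 >= -5 must hold; in canonical form it is x >= 1.
Before x := c + 2*x + 8: c + 2*x >= -7
Before data[d] := c - d + 7: c + 2*x >= -7
Before c := data[2] - 2*x + 5: data[2] >= -12
Answer: WP = data[2] >= -12


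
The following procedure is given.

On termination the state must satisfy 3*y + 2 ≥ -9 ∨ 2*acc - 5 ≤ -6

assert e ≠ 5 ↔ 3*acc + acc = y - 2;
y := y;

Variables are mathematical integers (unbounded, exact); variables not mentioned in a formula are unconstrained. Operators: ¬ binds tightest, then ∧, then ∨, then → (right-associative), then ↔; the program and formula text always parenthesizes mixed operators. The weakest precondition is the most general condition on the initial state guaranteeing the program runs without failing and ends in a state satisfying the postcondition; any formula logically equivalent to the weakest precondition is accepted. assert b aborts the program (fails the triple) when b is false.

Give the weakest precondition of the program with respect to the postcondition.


Working backward. After the program, the postcondition 3*y + 2 ≥ -9 ∨ 2*acc - 5 ≤ -6 must hold; in canonical form it is 3*y ≥ -11 ∨ 2*acc ≤ -1.
Before y := y: 3*y ≥ -11 ∨ 2*acc ≤ -1
Before assert e ≠ 5 ↔ 3*acc + acc = y - 2: (e ≠ 5 ↔ 4*acc = y - 2) ∧ (3*y ≥ -11 ∨ 2*acc ≤ -1)
Answer: WP = (e ≠ 5 ↔ 4*acc = y - 2) ∧ (3*y ≥ -11 ∨ 2*acc ≤ -1)


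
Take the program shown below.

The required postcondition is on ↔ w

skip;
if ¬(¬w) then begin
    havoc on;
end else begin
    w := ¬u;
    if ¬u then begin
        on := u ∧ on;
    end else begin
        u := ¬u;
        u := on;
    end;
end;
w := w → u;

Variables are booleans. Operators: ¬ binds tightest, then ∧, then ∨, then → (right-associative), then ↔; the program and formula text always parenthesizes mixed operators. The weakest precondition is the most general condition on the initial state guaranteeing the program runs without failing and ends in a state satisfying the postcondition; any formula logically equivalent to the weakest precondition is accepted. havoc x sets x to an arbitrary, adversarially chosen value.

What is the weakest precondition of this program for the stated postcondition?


Working backward. After the program, on ↔ w must hold.
Before w := w → u: on ↔ (w → u)
Then branch requires false; else branch requires ((¬u) → ((u ∧ on) ↔ ((¬u) → u))) ∧ (u → (on ↔ ((¬u) → on))).
Before the if: (¬w) ∧ ((¬w) → (((¬u) → ((u ∧ on) ↔ ((¬u) → u))) ∧ (u → (on ↔ ((¬u) → on)))))
Before skip: (¬w) ∧ ((¬w) → (((¬u) → ((u ∧ on) ↔ ((¬u) → u))) ∧ (u → (on ↔ ((¬u) → on)))))
Answer: WP = (¬w) ∧ ((¬w) → (((¬u) → ((u ∧ on) ↔ ((¬u) → u))) ∧ (u → (on ↔ ((¬u) → on)))))


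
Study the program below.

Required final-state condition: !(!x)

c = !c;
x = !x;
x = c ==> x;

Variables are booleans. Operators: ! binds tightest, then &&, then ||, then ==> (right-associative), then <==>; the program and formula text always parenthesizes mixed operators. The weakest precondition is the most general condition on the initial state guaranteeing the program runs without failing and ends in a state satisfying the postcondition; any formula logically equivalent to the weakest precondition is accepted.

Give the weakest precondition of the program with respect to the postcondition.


Working backward. After the program, the postcondition !(!x) must hold; in canonical form it is x.
Before x := c ==> x: c ==> x
Before x := !x: c ==> (!x)
Before c := !c: (!c) ==> (!x)
Answer: WP = (!c) ==> (!x)


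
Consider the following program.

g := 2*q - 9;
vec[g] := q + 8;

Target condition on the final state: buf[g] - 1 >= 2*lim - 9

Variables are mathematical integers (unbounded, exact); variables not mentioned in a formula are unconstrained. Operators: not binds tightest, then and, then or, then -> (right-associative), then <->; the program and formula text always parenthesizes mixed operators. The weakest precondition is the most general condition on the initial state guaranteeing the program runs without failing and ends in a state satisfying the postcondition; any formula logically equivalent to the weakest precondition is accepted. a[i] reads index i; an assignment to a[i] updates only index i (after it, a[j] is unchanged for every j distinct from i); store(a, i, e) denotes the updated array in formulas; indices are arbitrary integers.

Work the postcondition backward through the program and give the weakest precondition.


Working backward. After the program, the postcondition buf[g] - 1 >= 2*lim - 9 must hold; in canonical form it is buf[g] >= 2*lim - 8.
Before vec[g] := q + 8: buf[g] >= 2*lim - 8
Before g := 2*q - 9: buf[2*q - 9] >= 2*lim - 8
Answer: WP = buf[2*q - 9] >= 2*lim - 8


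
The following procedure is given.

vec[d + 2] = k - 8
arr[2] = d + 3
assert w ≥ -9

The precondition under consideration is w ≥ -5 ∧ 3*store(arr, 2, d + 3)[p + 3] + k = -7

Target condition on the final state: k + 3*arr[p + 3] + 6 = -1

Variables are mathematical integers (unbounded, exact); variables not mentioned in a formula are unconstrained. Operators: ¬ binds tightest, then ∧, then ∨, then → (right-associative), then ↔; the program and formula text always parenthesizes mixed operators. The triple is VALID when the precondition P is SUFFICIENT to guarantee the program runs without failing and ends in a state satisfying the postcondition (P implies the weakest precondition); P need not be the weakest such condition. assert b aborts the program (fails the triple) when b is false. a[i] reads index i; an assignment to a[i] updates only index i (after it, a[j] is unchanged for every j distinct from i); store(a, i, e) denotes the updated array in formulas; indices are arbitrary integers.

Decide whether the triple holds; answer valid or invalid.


Working backward. After the program, the postcondition k + 3*arr[p + 3] + 6 = -1 must hold; in canonical form it is 3*arr[p + 3] + k = -7.
Before assert w ≥ -9: w ≥ -9 ∧ 3*arr[p + 3] + k = -7
Before arr[2] := d + 3: w ≥ -9 ∧ 3*store(arr, 2, d + 3)[p + 3] + k = -7
Before vec[d + 2] := k - 8: w ≥ -9 ∧ 3*store(arr, 2, d + 3)[p + 3] + k = -7
The weakest precondition is w ≥ -9 ∧ 3*store(arr, 2, d + 3)[p + 3] + k = -7.
Check whether w ≥ -5 ∧ 3*store(arr, 2, d + 3)[p + 3] + k = -7 implies it.
Every state satisfying the precondition satisfies the weakest precondition: the implication holds.
Answer: valid


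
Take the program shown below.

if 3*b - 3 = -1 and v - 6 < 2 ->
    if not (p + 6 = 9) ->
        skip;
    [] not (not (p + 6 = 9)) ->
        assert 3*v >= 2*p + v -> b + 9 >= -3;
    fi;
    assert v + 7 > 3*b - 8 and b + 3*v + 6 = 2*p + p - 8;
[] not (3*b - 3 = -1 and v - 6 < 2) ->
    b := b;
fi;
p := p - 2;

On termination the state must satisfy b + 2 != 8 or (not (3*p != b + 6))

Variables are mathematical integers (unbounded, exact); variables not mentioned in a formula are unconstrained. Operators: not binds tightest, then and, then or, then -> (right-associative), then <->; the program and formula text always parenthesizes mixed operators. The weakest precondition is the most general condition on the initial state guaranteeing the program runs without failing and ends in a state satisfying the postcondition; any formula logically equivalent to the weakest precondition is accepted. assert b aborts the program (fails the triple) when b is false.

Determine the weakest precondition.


Working backward. After the program, the postcondition b + 2 != 8 or (not (3*p != b + 6)) must hold; in canonical form it is b != 6 or (not (3*p != b + 6)).
Before p := p - 2: b != 6 or (not (3*p != b + 12))
Then branch requires ((not (p = 3)) -> (v > 3*b - 15 and b + 3*v = 3*p - 14 and (b != 6 or (not (3*p != b + 12))))) and (p = 3 -> ((2*v >= 2*p -> b >= -12) and v > 3*b - 15 and b + 3*v = 3*p - 14 and (b != 6 or (not (3*p != b + 12))))); else branch requires b != 6 or (not (3*p != b + 12)).
Before the if: ((3*b = 2 and v < 8) -> (((not (p = 3)) -> (v > 3*b - 15 and b + 3*v = 3*p - 14 and (b != 6 or (not (3*p != b + 12))))) and (p = 3 -> ((2*v >= 2*p -> b >= -12) and v > 3*b - 15 and b + 3*v = 3*p - 14 and (b != 6 or (not (3*p != b + 12))))))) and ((not (3*b = 2 and v < 8)) -> (b != 6 or (not (3*p != b + 12))))
Answer: WP = ((3*b = 2 and v < 8) -> (((not (p = 3)) -> (v > 3*b - 15 and b + 3*v = 3*p - 14 and (b != 6 or (not (3*p != b + 12))))) and (p = 3 -> ((2*v >= 2*p -> b >= -12) and v > 3*b - 15 and b + 3*v = 3*p - 14 and (b != 6 or (not (3*p != b + 12))))))) and ((not (3*b = 2 and v < 8)) -> (b != 6 or (not (3*p != b + 12))))


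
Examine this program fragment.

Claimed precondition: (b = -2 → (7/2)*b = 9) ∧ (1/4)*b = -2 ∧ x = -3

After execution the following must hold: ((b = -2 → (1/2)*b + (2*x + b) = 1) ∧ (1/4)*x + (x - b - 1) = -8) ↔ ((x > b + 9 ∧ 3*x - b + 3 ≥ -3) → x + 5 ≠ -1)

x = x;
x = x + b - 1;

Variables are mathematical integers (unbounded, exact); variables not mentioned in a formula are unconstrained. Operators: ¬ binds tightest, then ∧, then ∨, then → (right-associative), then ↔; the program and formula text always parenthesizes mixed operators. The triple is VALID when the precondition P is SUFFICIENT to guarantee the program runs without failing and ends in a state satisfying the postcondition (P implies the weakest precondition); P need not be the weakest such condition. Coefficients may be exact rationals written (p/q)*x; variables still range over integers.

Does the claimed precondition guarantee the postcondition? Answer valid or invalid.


Working backward. After the program, the postcondition ((b = -2 → (1/2)*b + (2*x + b) = 1) ∧ (1/4)*x + (x - b - 1) = -8) ↔ ((x > b + 9 ∧ 3*x - b + 3 ≥ -3) → x + 5 ≠ -1) must hold; in canonical form it is ((b = -2 → (3/2)*b + 2*x = 1) ∧ (5/4)*x = b - 7) ↔ ((x > b + 9 ∧ 3*x ≥ b - 6) → x ≠ -6).
Before x := x + b - 1: ((b = -2 → (7/2)*b + 2*x = 3) ∧ (1/4)*b + (5/4)*x = -23/4) ↔ ((x > 10 ∧ 2*b + 3*x ≥ -3) → b + x ≠ -5)
Before x := x: ((b = -2 → (7/2)*b + 2*x = 3) ∧ (1/4)*b + (5/4)*x = -23/4) ↔ ((x > 10 ∧ 2*b + 3*x ≥ -3) → b + x ≠ -5)
The weakest precondition is ((b = -2 → (7/2)*b + 2*x = 3) ∧ (1/4)*b + (5/4)*x = -23/4) ↔ ((x > 10 ∧ 2*b + 3*x ≥ -3) → b + x ≠ -5).
Check whether (b = -2 → (7/2)*b = 9) ∧ (1/4)*b = -2 ∧ x = -3 implies it.
Every state satisfying the precondition satisfies the weakest precondition: the implication holds.
Answer: valid


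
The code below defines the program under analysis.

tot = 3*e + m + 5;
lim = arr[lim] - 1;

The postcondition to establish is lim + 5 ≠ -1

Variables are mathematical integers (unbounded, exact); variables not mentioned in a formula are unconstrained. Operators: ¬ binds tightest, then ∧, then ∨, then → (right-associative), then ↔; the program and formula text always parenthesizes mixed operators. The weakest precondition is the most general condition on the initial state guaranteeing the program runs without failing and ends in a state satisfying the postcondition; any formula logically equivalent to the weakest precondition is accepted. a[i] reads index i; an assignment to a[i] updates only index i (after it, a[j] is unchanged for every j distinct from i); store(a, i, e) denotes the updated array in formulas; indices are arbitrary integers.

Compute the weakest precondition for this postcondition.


Working backward. After the program, the postcondition lim + 5 ≠ -1 must hold; in canonical form it is lim ≠ -6.
Before lim := arr[lim] - 1: arr[lim] ≠ -5
Before tot := 3*e + m + 5: arr[lim] ≠ -5
Answer: WP = arr[lim] ≠ -5


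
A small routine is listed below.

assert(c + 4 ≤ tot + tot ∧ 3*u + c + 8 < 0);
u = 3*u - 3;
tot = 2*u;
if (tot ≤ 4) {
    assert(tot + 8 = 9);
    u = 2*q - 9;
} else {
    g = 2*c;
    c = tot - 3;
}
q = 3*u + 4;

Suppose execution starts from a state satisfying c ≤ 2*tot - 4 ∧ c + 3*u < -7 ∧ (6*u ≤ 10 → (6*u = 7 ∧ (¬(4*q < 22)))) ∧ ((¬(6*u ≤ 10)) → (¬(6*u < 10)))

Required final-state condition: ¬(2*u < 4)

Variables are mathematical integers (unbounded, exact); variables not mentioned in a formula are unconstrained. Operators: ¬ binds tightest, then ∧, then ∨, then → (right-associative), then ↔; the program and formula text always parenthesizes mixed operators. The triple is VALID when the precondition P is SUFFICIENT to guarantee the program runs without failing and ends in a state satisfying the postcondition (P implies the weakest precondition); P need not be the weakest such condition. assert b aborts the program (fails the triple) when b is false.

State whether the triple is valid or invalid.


Working backward. After the program, ¬(2*u < 4) must hold.
Before q := 3*u + 4: ¬(2*u < 4)
Then branch requires tot = 1 ∧ (¬(4*q < 22)); else branch requires ¬(2*u < 4).
Before the if: (tot ≤ 4 → (tot = 1 ∧ (¬(4*q < 22)))) ∧ ((¬(tot ≤ 4)) → (¬(2*u < 4)))
Before tot := 2*u: (2*u ≤ 4 → (2*u = 1 ∧ (¬(4*q < 22)))) ∧ ((¬(2*u ≤ 4)) → (¬(2*u < 4)))
Before u := 3*u - 3: (6*u ≤ 10 → (6*u = 7 ∧ (¬(4*q < 22)))) ∧ ((¬(6*u ≤ 10)) → (¬(6*u < 10)))
Before assert c + 4 ≤ tot + tot ∧ 3*u + c + 8 < 0: c ≤ 2*tot - 4 ∧ c + 3*u < -8 ∧ (6*u ≤ 10 → (6*u = 7 ∧ (¬(4*q < 22)))) ∧ ((¬(6*u ≤ 10)) → (¬(6*u < 10)))
The weakest precondition is c ≤ 2*tot - 4 ∧ c + 3*u < -8 ∧ (6*u ≤ 10 → (6*u = 7 ∧ (¬(4*q < 22)))) ∧ ((¬(6*u ≤ 10)) → (¬(6*u < 10))).
Check whether c ≤ 2*tot - 4 ∧ c + 3*u < -7 ∧ (6*u ≤ 10 → (6*u = 7 ∧ (¬(4*q < 22)))) ∧ ((¬(6*u ≤ 10)) → (¬(6*u < 10))) implies it.
Countermodel: at the initial state c = -14, q = 0, tot = -5, u = 2, the precondition holds but the weakest precondition fails.
Answer: invalid


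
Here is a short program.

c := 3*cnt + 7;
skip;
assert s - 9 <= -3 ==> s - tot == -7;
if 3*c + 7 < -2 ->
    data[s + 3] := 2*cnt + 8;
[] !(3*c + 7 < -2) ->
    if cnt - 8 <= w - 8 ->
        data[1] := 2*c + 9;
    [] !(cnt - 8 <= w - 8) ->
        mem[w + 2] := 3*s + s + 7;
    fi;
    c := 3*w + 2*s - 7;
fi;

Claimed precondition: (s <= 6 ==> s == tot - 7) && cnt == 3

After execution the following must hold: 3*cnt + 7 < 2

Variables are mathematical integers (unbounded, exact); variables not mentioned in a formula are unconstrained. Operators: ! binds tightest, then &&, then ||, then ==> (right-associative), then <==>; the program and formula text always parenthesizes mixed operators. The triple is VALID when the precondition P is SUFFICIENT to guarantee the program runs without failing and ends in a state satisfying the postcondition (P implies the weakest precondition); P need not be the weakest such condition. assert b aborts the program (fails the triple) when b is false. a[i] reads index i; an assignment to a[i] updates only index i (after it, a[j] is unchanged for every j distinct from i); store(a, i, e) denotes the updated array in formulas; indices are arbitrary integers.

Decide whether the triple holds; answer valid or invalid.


Working backward. After the program, the postcondition 3*cnt + 7 < 2 must hold; in canonical form it is 3*cnt < -5.
Then branch requires 3*cnt < -5; else branch requires (cnt <= w ==> 3*cnt < -5) && ((!(cnt <= w)) ==> 3*cnt < -5).
Before the if: (3*c < -9 ==> 3*cnt < -5) && ((!(3*c < -9)) ==> ((cnt <= w ==> 3*cnt < -5) && ((!(cnt <= w)) ==> 3*cnt < -5)))
Before assert s - 9 <= -3 ==> s - tot == -7: (s <= 6 ==> s == tot - 7) && (3*c < -9 ==> 3*cnt < -5) && ((!(3*c < -9)) ==> ((cnt <= w ==> 3*cnt < -5) && ((!(cnt <= w)) ==> 3*cnt < -5)))
Before skip: (s <= 6 ==> s == tot - 7) && (3*c < -9 ==> 3*cnt < -5) && ((!(3*c < -9)) ==> ((cnt <= w ==> 3*cnt < -5) && ((!(cnt <= w)) ==> 3*cnt < -5)))
Before c := 3*cnt + 7: (s <= 6 ==> s == tot - 7) && (9*cnt < -30 ==> 3*cnt < -5) && ((!(9*cnt < -30)) ==> ((cnt <= w ==> 3*cnt < -5) && ((!(cnt <= w)) ==> 3*cnt < -5)))
The weakest precondition is (s <= 6 ==> s == tot - 7) && (9*cnt < -30 ==> 3*cnt < -5) && ((!(9*cnt < -30)) ==> ((cnt <= w ==> 3*cnt < -5) && ((!(cnt <= w)) ==> 3*cnt < -5))).
Check whether (s <= 6 ==> s == tot - 7) && cnt == 3 implies it.
Countermodel: at the initial state cnt = 3, s = 0, tot = 7, w = 0, the precondition holds but the weakest precondition fails.
Answer: invalid
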